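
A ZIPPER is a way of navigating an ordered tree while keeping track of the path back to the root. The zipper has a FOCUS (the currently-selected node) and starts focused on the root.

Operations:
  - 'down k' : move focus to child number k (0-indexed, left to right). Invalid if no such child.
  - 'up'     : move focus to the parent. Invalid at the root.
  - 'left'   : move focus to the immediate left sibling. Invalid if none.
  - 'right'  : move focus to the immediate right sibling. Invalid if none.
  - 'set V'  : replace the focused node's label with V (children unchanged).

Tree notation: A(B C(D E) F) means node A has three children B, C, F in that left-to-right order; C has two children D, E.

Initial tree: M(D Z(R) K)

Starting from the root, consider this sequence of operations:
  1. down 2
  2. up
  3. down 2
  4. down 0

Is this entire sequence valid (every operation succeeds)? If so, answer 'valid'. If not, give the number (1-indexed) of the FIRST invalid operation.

Step 1 (down 2): focus=K path=2 depth=1 children=[] left=['D', 'Z'] right=[] parent=M
Step 2 (up): focus=M path=root depth=0 children=['D', 'Z', 'K'] (at root)
Step 3 (down 2): focus=K path=2 depth=1 children=[] left=['D', 'Z'] right=[] parent=M
Step 4 (down 0): INVALID

Answer: 4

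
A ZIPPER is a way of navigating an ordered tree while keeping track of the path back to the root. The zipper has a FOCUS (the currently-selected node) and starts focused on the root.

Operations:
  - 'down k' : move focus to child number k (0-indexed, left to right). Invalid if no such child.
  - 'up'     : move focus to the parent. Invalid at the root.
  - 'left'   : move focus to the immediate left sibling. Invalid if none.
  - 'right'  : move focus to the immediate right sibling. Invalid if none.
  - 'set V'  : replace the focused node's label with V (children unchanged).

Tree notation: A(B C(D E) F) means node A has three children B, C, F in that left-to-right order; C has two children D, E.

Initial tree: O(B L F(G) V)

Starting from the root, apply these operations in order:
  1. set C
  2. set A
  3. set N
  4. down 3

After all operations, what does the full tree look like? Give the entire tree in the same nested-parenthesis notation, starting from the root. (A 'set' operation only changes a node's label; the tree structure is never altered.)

Step 1 (set C): focus=C path=root depth=0 children=['B', 'L', 'F', 'V'] (at root)
Step 2 (set A): focus=A path=root depth=0 children=['B', 'L', 'F', 'V'] (at root)
Step 3 (set N): focus=N path=root depth=0 children=['B', 'L', 'F', 'V'] (at root)
Step 4 (down 3): focus=V path=3 depth=1 children=[] left=['B', 'L', 'F'] right=[] parent=N

Answer: N(B L F(G) V)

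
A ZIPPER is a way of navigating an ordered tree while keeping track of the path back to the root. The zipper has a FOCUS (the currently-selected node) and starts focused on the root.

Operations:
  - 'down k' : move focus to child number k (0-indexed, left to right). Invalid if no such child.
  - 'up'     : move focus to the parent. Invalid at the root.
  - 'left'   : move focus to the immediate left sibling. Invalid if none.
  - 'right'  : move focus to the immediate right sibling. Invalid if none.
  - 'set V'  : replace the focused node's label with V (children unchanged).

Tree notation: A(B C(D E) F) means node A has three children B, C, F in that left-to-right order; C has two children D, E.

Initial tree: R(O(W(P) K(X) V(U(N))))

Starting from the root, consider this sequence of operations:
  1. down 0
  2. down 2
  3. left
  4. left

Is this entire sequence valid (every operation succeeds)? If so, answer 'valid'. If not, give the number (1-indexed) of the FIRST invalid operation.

Answer: valid

Derivation:
Step 1 (down 0): focus=O path=0 depth=1 children=['W', 'K', 'V'] left=[] right=[] parent=R
Step 2 (down 2): focus=V path=0/2 depth=2 children=['U'] left=['W', 'K'] right=[] parent=O
Step 3 (left): focus=K path=0/1 depth=2 children=['X'] left=['W'] right=['V'] parent=O
Step 4 (left): focus=W path=0/0 depth=2 children=['P'] left=[] right=['K', 'V'] parent=O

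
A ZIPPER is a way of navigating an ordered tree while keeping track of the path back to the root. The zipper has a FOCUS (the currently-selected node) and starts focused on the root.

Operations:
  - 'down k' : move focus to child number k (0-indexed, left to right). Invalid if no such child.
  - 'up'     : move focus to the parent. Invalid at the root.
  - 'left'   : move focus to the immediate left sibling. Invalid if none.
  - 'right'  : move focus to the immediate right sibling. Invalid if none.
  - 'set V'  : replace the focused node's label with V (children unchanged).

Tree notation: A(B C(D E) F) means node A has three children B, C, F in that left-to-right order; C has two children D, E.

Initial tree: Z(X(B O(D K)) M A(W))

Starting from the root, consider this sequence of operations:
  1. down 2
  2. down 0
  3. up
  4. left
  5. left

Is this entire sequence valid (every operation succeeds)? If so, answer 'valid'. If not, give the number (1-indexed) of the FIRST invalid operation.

Answer: valid

Derivation:
Step 1 (down 2): focus=A path=2 depth=1 children=['W'] left=['X', 'M'] right=[] parent=Z
Step 2 (down 0): focus=W path=2/0 depth=2 children=[] left=[] right=[] parent=A
Step 3 (up): focus=A path=2 depth=1 children=['W'] left=['X', 'M'] right=[] parent=Z
Step 4 (left): focus=M path=1 depth=1 children=[] left=['X'] right=['A'] parent=Z
Step 5 (left): focus=X path=0 depth=1 children=['B', 'O'] left=[] right=['M', 'A'] parent=Z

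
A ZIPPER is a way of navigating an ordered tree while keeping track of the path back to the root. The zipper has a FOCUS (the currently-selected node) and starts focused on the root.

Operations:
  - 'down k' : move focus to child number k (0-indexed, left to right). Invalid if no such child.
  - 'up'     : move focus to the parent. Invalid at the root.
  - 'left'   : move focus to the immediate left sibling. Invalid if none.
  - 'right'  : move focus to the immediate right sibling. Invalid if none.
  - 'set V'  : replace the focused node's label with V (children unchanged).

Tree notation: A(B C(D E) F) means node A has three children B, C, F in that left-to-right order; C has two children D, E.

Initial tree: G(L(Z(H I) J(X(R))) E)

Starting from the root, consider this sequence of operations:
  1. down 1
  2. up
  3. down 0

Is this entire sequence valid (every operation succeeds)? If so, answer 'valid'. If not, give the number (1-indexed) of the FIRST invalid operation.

Answer: valid

Derivation:
Step 1 (down 1): focus=E path=1 depth=1 children=[] left=['L'] right=[] parent=G
Step 2 (up): focus=G path=root depth=0 children=['L', 'E'] (at root)
Step 3 (down 0): focus=L path=0 depth=1 children=['Z', 'J'] left=[] right=['E'] parent=G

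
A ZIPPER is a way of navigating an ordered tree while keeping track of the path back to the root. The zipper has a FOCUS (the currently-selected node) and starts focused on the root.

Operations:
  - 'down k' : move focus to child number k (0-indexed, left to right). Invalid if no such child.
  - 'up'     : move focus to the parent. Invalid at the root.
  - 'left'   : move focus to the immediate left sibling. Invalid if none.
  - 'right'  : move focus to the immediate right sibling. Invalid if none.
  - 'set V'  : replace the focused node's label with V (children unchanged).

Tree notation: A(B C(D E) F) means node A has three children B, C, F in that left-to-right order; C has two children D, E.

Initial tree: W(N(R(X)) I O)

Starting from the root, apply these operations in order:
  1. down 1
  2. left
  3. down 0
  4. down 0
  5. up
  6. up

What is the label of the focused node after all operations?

Answer: N

Derivation:
Step 1 (down 1): focus=I path=1 depth=1 children=[] left=['N'] right=['O'] parent=W
Step 2 (left): focus=N path=0 depth=1 children=['R'] left=[] right=['I', 'O'] parent=W
Step 3 (down 0): focus=R path=0/0 depth=2 children=['X'] left=[] right=[] parent=N
Step 4 (down 0): focus=X path=0/0/0 depth=3 children=[] left=[] right=[] parent=R
Step 5 (up): focus=R path=0/0 depth=2 children=['X'] left=[] right=[] parent=N
Step 6 (up): focus=N path=0 depth=1 children=['R'] left=[] right=['I', 'O'] parent=W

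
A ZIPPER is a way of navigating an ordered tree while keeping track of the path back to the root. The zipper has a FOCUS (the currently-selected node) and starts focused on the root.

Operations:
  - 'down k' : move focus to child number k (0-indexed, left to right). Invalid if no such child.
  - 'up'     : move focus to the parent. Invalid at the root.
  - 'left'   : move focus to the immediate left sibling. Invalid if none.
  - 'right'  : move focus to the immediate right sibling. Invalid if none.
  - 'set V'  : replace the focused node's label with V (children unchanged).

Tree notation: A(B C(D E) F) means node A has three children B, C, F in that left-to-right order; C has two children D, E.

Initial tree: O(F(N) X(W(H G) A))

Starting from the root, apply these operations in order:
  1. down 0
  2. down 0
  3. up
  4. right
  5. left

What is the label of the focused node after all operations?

Step 1 (down 0): focus=F path=0 depth=1 children=['N'] left=[] right=['X'] parent=O
Step 2 (down 0): focus=N path=0/0 depth=2 children=[] left=[] right=[] parent=F
Step 3 (up): focus=F path=0 depth=1 children=['N'] left=[] right=['X'] parent=O
Step 4 (right): focus=X path=1 depth=1 children=['W', 'A'] left=['F'] right=[] parent=O
Step 5 (left): focus=F path=0 depth=1 children=['N'] left=[] right=['X'] parent=O

Answer: F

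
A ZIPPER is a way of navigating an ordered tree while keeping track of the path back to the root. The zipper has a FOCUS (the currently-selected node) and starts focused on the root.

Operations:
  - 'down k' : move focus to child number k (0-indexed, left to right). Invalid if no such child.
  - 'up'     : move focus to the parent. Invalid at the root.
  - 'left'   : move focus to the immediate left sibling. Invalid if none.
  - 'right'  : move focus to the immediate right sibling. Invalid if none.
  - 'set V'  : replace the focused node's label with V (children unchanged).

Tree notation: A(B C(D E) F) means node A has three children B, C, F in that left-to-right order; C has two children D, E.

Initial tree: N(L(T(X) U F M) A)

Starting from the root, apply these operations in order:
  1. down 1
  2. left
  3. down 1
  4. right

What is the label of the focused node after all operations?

Step 1 (down 1): focus=A path=1 depth=1 children=[] left=['L'] right=[] parent=N
Step 2 (left): focus=L path=0 depth=1 children=['T', 'U', 'F', 'M'] left=[] right=['A'] parent=N
Step 3 (down 1): focus=U path=0/1 depth=2 children=[] left=['T'] right=['F', 'M'] parent=L
Step 4 (right): focus=F path=0/2 depth=2 children=[] left=['T', 'U'] right=['M'] parent=L

Answer: F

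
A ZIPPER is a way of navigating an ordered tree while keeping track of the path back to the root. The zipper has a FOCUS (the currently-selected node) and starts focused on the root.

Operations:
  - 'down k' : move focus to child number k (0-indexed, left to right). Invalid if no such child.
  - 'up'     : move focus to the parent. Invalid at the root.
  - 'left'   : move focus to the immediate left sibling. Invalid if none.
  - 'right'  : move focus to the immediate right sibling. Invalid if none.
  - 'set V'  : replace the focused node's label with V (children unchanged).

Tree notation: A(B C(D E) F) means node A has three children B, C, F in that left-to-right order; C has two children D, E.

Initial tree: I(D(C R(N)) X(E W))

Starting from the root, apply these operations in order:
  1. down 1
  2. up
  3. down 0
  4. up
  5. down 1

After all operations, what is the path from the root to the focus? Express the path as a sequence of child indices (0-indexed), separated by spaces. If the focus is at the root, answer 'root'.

Answer: 1

Derivation:
Step 1 (down 1): focus=X path=1 depth=1 children=['E', 'W'] left=['D'] right=[] parent=I
Step 2 (up): focus=I path=root depth=0 children=['D', 'X'] (at root)
Step 3 (down 0): focus=D path=0 depth=1 children=['C', 'R'] left=[] right=['X'] parent=I
Step 4 (up): focus=I path=root depth=0 children=['D', 'X'] (at root)
Step 5 (down 1): focus=X path=1 depth=1 children=['E', 'W'] left=['D'] right=[] parent=I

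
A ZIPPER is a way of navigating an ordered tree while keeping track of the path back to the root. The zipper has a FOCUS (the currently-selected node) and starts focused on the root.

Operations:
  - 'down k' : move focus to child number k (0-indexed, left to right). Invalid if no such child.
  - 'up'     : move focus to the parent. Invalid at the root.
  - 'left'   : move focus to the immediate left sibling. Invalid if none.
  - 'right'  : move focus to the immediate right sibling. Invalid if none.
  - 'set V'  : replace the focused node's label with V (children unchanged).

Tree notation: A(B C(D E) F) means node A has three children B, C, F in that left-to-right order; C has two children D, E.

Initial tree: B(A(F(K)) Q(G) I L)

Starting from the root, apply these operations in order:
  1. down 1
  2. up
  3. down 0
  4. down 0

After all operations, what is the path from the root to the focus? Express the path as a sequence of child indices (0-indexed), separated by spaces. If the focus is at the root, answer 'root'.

Step 1 (down 1): focus=Q path=1 depth=1 children=['G'] left=['A'] right=['I', 'L'] parent=B
Step 2 (up): focus=B path=root depth=0 children=['A', 'Q', 'I', 'L'] (at root)
Step 3 (down 0): focus=A path=0 depth=1 children=['F'] left=[] right=['Q', 'I', 'L'] parent=B
Step 4 (down 0): focus=F path=0/0 depth=2 children=['K'] left=[] right=[] parent=A

Answer: 0 0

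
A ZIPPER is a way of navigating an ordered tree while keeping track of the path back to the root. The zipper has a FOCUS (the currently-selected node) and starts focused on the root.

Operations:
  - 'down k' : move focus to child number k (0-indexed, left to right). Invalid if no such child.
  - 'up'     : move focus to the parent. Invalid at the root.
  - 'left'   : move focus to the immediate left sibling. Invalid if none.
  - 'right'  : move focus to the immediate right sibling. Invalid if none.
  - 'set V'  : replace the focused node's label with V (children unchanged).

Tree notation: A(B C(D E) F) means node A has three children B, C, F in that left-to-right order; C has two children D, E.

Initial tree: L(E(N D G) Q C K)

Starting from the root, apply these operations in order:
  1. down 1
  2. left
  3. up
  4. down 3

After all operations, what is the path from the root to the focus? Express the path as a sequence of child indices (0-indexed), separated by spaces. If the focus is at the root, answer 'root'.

Step 1 (down 1): focus=Q path=1 depth=1 children=[] left=['E'] right=['C', 'K'] parent=L
Step 2 (left): focus=E path=0 depth=1 children=['N', 'D', 'G'] left=[] right=['Q', 'C', 'K'] parent=L
Step 3 (up): focus=L path=root depth=0 children=['E', 'Q', 'C', 'K'] (at root)
Step 4 (down 3): focus=K path=3 depth=1 children=[] left=['E', 'Q', 'C'] right=[] parent=L

Answer: 3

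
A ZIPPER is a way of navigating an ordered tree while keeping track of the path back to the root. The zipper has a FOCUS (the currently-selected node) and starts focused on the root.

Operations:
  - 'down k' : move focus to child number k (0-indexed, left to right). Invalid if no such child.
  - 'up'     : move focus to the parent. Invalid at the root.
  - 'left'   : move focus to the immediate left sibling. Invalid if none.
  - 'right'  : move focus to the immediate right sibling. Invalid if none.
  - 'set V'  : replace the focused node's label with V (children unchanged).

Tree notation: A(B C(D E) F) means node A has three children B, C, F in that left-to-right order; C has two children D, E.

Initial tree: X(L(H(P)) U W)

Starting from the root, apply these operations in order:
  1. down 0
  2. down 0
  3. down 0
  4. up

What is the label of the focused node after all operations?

Answer: H

Derivation:
Step 1 (down 0): focus=L path=0 depth=1 children=['H'] left=[] right=['U', 'W'] parent=X
Step 2 (down 0): focus=H path=0/0 depth=2 children=['P'] left=[] right=[] parent=L
Step 3 (down 0): focus=P path=0/0/0 depth=3 children=[] left=[] right=[] parent=H
Step 4 (up): focus=H path=0/0 depth=2 children=['P'] left=[] right=[] parent=L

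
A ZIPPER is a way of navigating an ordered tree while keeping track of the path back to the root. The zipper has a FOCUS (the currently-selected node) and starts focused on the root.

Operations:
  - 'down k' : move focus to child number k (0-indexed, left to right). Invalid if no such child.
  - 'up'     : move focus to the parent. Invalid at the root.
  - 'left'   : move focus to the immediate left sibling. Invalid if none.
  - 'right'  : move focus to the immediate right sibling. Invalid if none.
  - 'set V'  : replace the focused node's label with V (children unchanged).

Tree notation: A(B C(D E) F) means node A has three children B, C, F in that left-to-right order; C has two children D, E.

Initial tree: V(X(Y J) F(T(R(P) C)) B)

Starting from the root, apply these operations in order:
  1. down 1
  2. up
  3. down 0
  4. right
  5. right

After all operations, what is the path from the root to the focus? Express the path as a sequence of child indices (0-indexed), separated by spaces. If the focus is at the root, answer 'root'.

Answer: 2

Derivation:
Step 1 (down 1): focus=F path=1 depth=1 children=['T'] left=['X'] right=['B'] parent=V
Step 2 (up): focus=V path=root depth=0 children=['X', 'F', 'B'] (at root)
Step 3 (down 0): focus=X path=0 depth=1 children=['Y', 'J'] left=[] right=['F', 'B'] parent=V
Step 4 (right): focus=F path=1 depth=1 children=['T'] left=['X'] right=['B'] parent=V
Step 5 (right): focus=B path=2 depth=1 children=[] left=['X', 'F'] right=[] parent=V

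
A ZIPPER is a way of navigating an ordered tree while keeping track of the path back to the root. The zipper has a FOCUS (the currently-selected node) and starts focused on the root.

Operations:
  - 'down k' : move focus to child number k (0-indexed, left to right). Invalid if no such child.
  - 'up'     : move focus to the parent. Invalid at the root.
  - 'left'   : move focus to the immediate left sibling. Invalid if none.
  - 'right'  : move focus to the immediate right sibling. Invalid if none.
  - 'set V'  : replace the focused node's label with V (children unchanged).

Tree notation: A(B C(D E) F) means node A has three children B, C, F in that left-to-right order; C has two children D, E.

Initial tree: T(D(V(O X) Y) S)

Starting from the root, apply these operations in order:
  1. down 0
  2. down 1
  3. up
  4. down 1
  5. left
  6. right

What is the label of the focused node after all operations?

Step 1 (down 0): focus=D path=0 depth=1 children=['V', 'Y'] left=[] right=['S'] parent=T
Step 2 (down 1): focus=Y path=0/1 depth=2 children=[] left=['V'] right=[] parent=D
Step 3 (up): focus=D path=0 depth=1 children=['V', 'Y'] left=[] right=['S'] parent=T
Step 4 (down 1): focus=Y path=0/1 depth=2 children=[] left=['V'] right=[] parent=D
Step 5 (left): focus=V path=0/0 depth=2 children=['O', 'X'] left=[] right=['Y'] parent=D
Step 6 (right): focus=Y path=0/1 depth=2 children=[] left=['V'] right=[] parent=D

Answer: Y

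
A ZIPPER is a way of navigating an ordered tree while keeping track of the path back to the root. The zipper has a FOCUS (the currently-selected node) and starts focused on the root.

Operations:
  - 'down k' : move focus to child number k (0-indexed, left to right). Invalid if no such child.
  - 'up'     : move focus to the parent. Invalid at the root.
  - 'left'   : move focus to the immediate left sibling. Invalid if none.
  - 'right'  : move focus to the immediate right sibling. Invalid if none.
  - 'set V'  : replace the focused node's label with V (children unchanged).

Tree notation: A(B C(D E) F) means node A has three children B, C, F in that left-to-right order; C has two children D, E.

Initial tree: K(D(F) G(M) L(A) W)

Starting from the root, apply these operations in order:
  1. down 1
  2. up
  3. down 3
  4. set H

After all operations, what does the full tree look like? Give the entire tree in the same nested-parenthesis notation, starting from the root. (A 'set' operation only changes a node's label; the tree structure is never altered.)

Step 1 (down 1): focus=G path=1 depth=1 children=['M'] left=['D'] right=['L', 'W'] parent=K
Step 2 (up): focus=K path=root depth=0 children=['D', 'G', 'L', 'W'] (at root)
Step 3 (down 3): focus=W path=3 depth=1 children=[] left=['D', 'G', 'L'] right=[] parent=K
Step 4 (set H): focus=H path=3 depth=1 children=[] left=['D', 'G', 'L'] right=[] parent=K

Answer: K(D(F) G(M) L(A) H)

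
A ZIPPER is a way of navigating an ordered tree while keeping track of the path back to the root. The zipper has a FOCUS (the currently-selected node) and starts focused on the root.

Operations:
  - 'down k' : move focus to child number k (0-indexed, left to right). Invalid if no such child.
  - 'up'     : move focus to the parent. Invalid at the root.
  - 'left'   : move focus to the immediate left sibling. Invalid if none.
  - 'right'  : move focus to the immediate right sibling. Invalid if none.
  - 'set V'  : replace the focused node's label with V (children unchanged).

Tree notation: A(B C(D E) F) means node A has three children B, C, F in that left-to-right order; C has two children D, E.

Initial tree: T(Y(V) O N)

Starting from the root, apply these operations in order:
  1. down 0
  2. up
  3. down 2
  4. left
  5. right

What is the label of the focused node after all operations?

Step 1 (down 0): focus=Y path=0 depth=1 children=['V'] left=[] right=['O', 'N'] parent=T
Step 2 (up): focus=T path=root depth=0 children=['Y', 'O', 'N'] (at root)
Step 3 (down 2): focus=N path=2 depth=1 children=[] left=['Y', 'O'] right=[] parent=T
Step 4 (left): focus=O path=1 depth=1 children=[] left=['Y'] right=['N'] parent=T
Step 5 (right): focus=N path=2 depth=1 children=[] left=['Y', 'O'] right=[] parent=T

Answer: N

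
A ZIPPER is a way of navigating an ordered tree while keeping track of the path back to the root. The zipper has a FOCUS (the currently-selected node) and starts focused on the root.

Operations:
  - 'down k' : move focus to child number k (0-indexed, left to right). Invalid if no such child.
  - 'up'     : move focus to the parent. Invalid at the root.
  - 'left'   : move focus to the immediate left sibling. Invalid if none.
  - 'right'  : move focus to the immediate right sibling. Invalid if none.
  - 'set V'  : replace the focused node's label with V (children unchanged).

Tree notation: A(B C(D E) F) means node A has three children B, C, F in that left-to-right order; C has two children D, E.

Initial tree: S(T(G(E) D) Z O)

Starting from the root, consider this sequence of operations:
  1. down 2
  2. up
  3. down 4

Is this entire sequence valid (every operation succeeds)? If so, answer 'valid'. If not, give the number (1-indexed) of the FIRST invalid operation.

Answer: 3

Derivation:
Step 1 (down 2): focus=O path=2 depth=1 children=[] left=['T', 'Z'] right=[] parent=S
Step 2 (up): focus=S path=root depth=0 children=['T', 'Z', 'O'] (at root)
Step 3 (down 4): INVALID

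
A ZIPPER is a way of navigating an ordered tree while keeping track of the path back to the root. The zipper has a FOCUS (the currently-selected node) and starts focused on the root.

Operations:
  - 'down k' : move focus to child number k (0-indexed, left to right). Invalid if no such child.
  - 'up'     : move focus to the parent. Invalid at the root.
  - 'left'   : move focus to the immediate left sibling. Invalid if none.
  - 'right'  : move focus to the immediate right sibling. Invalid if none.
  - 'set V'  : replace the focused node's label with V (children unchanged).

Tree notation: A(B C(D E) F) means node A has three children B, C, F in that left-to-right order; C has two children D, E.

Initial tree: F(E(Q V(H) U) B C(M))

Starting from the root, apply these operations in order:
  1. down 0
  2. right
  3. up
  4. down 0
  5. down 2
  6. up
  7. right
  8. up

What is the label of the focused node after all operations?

Answer: F

Derivation:
Step 1 (down 0): focus=E path=0 depth=1 children=['Q', 'V', 'U'] left=[] right=['B', 'C'] parent=F
Step 2 (right): focus=B path=1 depth=1 children=[] left=['E'] right=['C'] parent=F
Step 3 (up): focus=F path=root depth=0 children=['E', 'B', 'C'] (at root)
Step 4 (down 0): focus=E path=0 depth=1 children=['Q', 'V', 'U'] left=[] right=['B', 'C'] parent=F
Step 5 (down 2): focus=U path=0/2 depth=2 children=[] left=['Q', 'V'] right=[] parent=E
Step 6 (up): focus=E path=0 depth=1 children=['Q', 'V', 'U'] left=[] right=['B', 'C'] parent=F
Step 7 (right): focus=B path=1 depth=1 children=[] left=['E'] right=['C'] parent=F
Step 8 (up): focus=F path=root depth=0 children=['E', 'B', 'C'] (at root)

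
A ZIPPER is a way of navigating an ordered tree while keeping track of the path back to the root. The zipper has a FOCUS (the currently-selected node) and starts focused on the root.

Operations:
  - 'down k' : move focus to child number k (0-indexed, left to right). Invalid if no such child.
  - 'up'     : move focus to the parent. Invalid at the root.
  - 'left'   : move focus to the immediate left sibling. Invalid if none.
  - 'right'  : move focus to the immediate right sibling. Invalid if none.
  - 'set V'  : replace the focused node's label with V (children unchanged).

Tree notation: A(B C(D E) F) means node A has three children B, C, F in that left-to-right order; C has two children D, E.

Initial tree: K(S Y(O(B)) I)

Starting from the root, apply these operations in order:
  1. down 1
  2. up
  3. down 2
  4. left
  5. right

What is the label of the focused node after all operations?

Answer: I

Derivation:
Step 1 (down 1): focus=Y path=1 depth=1 children=['O'] left=['S'] right=['I'] parent=K
Step 2 (up): focus=K path=root depth=0 children=['S', 'Y', 'I'] (at root)
Step 3 (down 2): focus=I path=2 depth=1 children=[] left=['S', 'Y'] right=[] parent=K
Step 4 (left): focus=Y path=1 depth=1 children=['O'] left=['S'] right=['I'] parent=K
Step 5 (right): focus=I path=2 depth=1 children=[] left=['S', 'Y'] right=[] parent=K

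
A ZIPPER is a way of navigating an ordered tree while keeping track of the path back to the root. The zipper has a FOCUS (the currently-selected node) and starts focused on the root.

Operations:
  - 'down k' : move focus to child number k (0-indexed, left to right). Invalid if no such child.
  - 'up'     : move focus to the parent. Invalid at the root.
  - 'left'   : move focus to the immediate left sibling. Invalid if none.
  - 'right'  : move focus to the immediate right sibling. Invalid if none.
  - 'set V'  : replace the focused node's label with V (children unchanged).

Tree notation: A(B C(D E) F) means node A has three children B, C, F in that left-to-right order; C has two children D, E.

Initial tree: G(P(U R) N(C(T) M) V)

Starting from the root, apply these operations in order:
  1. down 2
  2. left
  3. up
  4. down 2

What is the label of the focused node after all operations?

Answer: V

Derivation:
Step 1 (down 2): focus=V path=2 depth=1 children=[] left=['P', 'N'] right=[] parent=G
Step 2 (left): focus=N path=1 depth=1 children=['C', 'M'] left=['P'] right=['V'] parent=G
Step 3 (up): focus=G path=root depth=0 children=['P', 'N', 'V'] (at root)
Step 4 (down 2): focus=V path=2 depth=1 children=[] left=['P', 'N'] right=[] parent=G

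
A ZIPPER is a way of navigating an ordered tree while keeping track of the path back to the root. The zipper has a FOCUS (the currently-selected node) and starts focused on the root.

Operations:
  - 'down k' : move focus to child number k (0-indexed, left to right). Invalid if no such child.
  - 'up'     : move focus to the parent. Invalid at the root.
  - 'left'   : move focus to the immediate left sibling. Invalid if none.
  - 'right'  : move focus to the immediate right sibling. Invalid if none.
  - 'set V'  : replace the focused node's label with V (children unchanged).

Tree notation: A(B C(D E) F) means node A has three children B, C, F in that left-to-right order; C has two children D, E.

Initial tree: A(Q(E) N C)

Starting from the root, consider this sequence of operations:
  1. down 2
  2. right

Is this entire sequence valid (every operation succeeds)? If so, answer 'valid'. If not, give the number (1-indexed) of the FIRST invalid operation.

Answer: 2

Derivation:
Step 1 (down 2): focus=C path=2 depth=1 children=[] left=['Q', 'N'] right=[] parent=A
Step 2 (right): INVALID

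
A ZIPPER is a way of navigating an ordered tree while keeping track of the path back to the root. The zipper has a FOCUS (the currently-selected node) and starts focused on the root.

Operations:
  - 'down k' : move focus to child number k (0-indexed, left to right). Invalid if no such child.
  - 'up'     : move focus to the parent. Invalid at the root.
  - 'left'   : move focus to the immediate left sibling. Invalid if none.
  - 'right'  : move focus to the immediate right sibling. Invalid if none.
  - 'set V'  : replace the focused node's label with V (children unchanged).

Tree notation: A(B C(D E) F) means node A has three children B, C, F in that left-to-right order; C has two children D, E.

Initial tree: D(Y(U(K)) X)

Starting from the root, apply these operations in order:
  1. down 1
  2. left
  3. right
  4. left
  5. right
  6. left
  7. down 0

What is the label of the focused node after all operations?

Step 1 (down 1): focus=X path=1 depth=1 children=[] left=['Y'] right=[] parent=D
Step 2 (left): focus=Y path=0 depth=1 children=['U'] left=[] right=['X'] parent=D
Step 3 (right): focus=X path=1 depth=1 children=[] left=['Y'] right=[] parent=D
Step 4 (left): focus=Y path=0 depth=1 children=['U'] left=[] right=['X'] parent=D
Step 5 (right): focus=X path=1 depth=1 children=[] left=['Y'] right=[] parent=D
Step 6 (left): focus=Y path=0 depth=1 children=['U'] left=[] right=['X'] parent=D
Step 7 (down 0): focus=U path=0/0 depth=2 children=['K'] left=[] right=[] parent=Y

Answer: U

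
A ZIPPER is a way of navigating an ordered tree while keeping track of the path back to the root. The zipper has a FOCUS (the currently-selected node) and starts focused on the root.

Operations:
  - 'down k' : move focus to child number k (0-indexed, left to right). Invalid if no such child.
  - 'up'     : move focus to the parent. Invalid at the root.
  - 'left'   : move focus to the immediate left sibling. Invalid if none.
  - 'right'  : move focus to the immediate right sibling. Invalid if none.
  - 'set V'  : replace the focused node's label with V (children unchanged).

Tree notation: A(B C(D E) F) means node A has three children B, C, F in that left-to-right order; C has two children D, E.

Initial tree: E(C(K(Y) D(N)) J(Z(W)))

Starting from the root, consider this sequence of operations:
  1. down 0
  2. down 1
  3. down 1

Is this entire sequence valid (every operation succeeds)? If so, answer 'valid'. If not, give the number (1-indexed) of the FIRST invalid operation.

Answer: 3

Derivation:
Step 1 (down 0): focus=C path=0 depth=1 children=['K', 'D'] left=[] right=['J'] parent=E
Step 2 (down 1): focus=D path=0/1 depth=2 children=['N'] left=['K'] right=[] parent=C
Step 3 (down 1): INVALID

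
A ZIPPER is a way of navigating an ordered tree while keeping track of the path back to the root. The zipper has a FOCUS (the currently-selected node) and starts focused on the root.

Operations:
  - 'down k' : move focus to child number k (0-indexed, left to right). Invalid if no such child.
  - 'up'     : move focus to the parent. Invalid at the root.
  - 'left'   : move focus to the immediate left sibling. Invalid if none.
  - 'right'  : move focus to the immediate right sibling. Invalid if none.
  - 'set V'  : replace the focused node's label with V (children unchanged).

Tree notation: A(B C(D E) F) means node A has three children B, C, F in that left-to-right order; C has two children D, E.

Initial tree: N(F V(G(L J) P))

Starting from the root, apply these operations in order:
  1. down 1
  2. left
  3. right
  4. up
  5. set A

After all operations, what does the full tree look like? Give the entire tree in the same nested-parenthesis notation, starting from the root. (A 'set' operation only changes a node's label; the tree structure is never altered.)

Step 1 (down 1): focus=V path=1 depth=1 children=['G', 'P'] left=['F'] right=[] parent=N
Step 2 (left): focus=F path=0 depth=1 children=[] left=[] right=['V'] parent=N
Step 3 (right): focus=V path=1 depth=1 children=['G', 'P'] left=['F'] right=[] parent=N
Step 4 (up): focus=N path=root depth=0 children=['F', 'V'] (at root)
Step 5 (set A): focus=A path=root depth=0 children=['F', 'V'] (at root)

Answer: A(F V(G(L J) P))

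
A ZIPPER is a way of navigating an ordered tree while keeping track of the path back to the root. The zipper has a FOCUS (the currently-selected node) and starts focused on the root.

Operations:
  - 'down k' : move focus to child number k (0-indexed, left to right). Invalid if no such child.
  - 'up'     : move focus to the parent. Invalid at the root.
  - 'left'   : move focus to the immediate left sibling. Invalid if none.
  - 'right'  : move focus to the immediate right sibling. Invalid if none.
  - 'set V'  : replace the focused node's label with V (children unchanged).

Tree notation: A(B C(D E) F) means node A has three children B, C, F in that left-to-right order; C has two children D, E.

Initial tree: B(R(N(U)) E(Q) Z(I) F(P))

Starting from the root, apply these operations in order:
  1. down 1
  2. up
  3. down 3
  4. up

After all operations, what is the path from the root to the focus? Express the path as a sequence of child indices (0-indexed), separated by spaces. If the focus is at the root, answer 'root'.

Step 1 (down 1): focus=E path=1 depth=1 children=['Q'] left=['R'] right=['Z', 'F'] parent=B
Step 2 (up): focus=B path=root depth=0 children=['R', 'E', 'Z', 'F'] (at root)
Step 3 (down 3): focus=F path=3 depth=1 children=['P'] left=['R', 'E', 'Z'] right=[] parent=B
Step 4 (up): focus=B path=root depth=0 children=['R', 'E', 'Z', 'F'] (at root)

Answer: root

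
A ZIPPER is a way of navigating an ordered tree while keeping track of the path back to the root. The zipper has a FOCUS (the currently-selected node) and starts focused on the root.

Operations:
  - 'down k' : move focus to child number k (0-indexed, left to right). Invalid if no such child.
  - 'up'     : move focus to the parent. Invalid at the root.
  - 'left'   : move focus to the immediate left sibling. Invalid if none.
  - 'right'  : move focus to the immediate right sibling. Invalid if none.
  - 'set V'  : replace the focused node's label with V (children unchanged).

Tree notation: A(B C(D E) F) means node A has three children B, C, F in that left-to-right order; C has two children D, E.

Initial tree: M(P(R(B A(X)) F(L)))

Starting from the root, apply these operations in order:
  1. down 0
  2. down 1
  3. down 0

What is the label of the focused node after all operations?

Step 1 (down 0): focus=P path=0 depth=1 children=['R', 'F'] left=[] right=[] parent=M
Step 2 (down 1): focus=F path=0/1 depth=2 children=['L'] left=['R'] right=[] parent=P
Step 3 (down 0): focus=L path=0/1/0 depth=3 children=[] left=[] right=[] parent=F

Answer: L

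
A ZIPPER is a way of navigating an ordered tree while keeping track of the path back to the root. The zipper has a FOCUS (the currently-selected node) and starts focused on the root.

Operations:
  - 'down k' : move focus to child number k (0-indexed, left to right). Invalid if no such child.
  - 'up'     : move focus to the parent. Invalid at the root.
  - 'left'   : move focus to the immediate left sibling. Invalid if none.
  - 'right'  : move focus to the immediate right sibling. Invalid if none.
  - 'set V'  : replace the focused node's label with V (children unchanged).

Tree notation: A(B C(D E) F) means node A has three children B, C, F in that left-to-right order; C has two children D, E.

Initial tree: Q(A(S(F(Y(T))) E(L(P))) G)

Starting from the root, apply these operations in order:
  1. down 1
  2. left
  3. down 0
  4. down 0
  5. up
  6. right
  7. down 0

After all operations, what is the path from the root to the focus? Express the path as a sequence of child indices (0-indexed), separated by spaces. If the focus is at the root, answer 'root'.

Answer: 0 1 0

Derivation:
Step 1 (down 1): focus=G path=1 depth=1 children=[] left=['A'] right=[] parent=Q
Step 2 (left): focus=A path=0 depth=1 children=['S', 'E'] left=[] right=['G'] parent=Q
Step 3 (down 0): focus=S path=0/0 depth=2 children=['F'] left=[] right=['E'] parent=A
Step 4 (down 0): focus=F path=0/0/0 depth=3 children=['Y'] left=[] right=[] parent=S
Step 5 (up): focus=S path=0/0 depth=2 children=['F'] left=[] right=['E'] parent=A
Step 6 (right): focus=E path=0/1 depth=2 children=['L'] left=['S'] right=[] parent=A
Step 7 (down 0): focus=L path=0/1/0 depth=3 children=['P'] left=[] right=[] parent=E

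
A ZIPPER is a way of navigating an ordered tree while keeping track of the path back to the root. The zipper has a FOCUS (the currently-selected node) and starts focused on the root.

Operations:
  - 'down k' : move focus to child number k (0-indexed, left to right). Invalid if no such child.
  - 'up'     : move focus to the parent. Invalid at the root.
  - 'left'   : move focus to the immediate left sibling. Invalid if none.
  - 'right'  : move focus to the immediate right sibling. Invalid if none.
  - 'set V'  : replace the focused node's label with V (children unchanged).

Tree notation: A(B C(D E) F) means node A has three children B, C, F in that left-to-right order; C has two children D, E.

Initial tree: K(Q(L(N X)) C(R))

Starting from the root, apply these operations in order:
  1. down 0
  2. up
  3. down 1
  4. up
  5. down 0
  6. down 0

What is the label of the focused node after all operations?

Step 1 (down 0): focus=Q path=0 depth=1 children=['L'] left=[] right=['C'] parent=K
Step 2 (up): focus=K path=root depth=0 children=['Q', 'C'] (at root)
Step 3 (down 1): focus=C path=1 depth=1 children=['R'] left=['Q'] right=[] parent=K
Step 4 (up): focus=K path=root depth=0 children=['Q', 'C'] (at root)
Step 5 (down 0): focus=Q path=0 depth=1 children=['L'] left=[] right=['C'] parent=K
Step 6 (down 0): focus=L path=0/0 depth=2 children=['N', 'X'] left=[] right=[] parent=Q

Answer: L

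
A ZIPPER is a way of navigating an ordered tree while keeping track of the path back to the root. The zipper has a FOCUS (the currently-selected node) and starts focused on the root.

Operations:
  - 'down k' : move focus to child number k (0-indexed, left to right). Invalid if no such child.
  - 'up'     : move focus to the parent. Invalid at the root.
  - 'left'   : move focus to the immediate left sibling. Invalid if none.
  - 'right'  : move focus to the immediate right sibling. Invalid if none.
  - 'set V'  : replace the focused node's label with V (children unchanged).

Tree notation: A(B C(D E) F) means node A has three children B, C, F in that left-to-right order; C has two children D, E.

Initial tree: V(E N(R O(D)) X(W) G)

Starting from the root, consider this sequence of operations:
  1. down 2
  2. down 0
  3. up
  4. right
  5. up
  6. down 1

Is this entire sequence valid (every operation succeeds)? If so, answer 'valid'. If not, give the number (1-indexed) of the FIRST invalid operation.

Step 1 (down 2): focus=X path=2 depth=1 children=['W'] left=['E', 'N'] right=['G'] parent=V
Step 2 (down 0): focus=W path=2/0 depth=2 children=[] left=[] right=[] parent=X
Step 3 (up): focus=X path=2 depth=1 children=['W'] left=['E', 'N'] right=['G'] parent=V
Step 4 (right): focus=G path=3 depth=1 children=[] left=['E', 'N', 'X'] right=[] parent=V
Step 5 (up): focus=V path=root depth=0 children=['E', 'N', 'X', 'G'] (at root)
Step 6 (down 1): focus=N path=1 depth=1 children=['R', 'O'] left=['E'] right=['X', 'G'] parent=V

Answer: valid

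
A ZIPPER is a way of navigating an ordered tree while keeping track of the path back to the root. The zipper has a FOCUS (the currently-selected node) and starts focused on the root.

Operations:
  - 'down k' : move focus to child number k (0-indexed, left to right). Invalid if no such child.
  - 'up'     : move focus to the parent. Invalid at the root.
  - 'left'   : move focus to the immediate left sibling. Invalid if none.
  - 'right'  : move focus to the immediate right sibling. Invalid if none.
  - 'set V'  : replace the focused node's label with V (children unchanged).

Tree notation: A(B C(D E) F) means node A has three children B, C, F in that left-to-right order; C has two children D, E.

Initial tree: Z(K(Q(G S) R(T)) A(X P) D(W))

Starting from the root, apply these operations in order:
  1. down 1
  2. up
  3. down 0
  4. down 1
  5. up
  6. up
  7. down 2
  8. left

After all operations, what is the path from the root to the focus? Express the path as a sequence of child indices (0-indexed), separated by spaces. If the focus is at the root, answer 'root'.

Answer: 1

Derivation:
Step 1 (down 1): focus=A path=1 depth=1 children=['X', 'P'] left=['K'] right=['D'] parent=Z
Step 2 (up): focus=Z path=root depth=0 children=['K', 'A', 'D'] (at root)
Step 3 (down 0): focus=K path=0 depth=1 children=['Q', 'R'] left=[] right=['A', 'D'] parent=Z
Step 4 (down 1): focus=R path=0/1 depth=2 children=['T'] left=['Q'] right=[] parent=K
Step 5 (up): focus=K path=0 depth=1 children=['Q', 'R'] left=[] right=['A', 'D'] parent=Z
Step 6 (up): focus=Z path=root depth=0 children=['K', 'A', 'D'] (at root)
Step 7 (down 2): focus=D path=2 depth=1 children=['W'] left=['K', 'A'] right=[] parent=Z
Step 8 (left): focus=A path=1 depth=1 children=['X', 'P'] left=['K'] right=['D'] parent=Z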